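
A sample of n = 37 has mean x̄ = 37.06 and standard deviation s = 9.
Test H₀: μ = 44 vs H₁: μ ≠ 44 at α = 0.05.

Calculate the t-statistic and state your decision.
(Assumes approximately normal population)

df = n - 1 = 36
SE = s/√n = 9/√37 = 1.4796
t = (x̄ - μ₀)/SE = (37.06 - 44)/1.4796 = -4.6905
Critical value: t_{0.025,36} = ±2.028
p-value < 0.0001
Decision: reject H₀

Answer: t = -4.6905, reject H₀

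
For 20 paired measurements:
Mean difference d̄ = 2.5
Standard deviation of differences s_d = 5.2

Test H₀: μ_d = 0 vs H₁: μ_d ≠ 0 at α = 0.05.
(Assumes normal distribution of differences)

Answer: t = 2.1500, reject H₀

Derivation:
df = n - 1 = 19
SE = s_d/√n = 5.2/√20 = 1.1628
t = d̄/SE = 2.5/1.1628 = 2.1500
Critical value: t_{0.025,19} = ±2.093
p-value ≈ 0.0446
Decision: reject H₀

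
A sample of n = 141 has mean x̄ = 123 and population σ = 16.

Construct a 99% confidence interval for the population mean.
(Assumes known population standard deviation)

Confidence level: 99%, α = 0.01
z_0.005 = 2.576
SE = σ/√n = 16/√141 = 1.3474
Margin of error = 2.576 × 1.3474 = 3.4709
CI: x̄ ± margin = 123 ± 3.4709
CI: (119.5291, 126.4709)

Answer: (119.5291, 126.4709)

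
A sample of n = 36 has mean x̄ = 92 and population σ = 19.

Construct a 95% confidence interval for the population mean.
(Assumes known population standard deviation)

Confidence level: 95%, α = 0.05
z_0.025 = 1.960
SE = σ/√n = 19/√36 = 3.1667
Margin of error = 1.960 × 3.1667 = 6.2067
CI: x̄ ± margin = 92 ± 6.2067
CI: (85.7933, 98.2067)

Answer: (85.7933, 98.2067)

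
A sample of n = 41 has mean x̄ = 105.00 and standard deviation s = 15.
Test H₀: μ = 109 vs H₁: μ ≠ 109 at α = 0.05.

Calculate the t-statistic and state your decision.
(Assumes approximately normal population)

df = n - 1 = 40
SE = s/√n = 15/√41 = 2.3426
t = (x̄ - μ₀)/SE = (105.00 - 109)/2.3426 = -1.7075
Critical value: t_{0.025,40} = ±2.021
p-value ≈ 0.0955
Decision: fail to reject H₀

Answer: t = -1.7075, fail to reject H₀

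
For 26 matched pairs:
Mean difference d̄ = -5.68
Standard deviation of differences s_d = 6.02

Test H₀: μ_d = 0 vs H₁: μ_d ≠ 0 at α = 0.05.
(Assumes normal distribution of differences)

df = n - 1 = 25
SE = s_d/√n = 6.02/√26 = 1.1806
t = d̄/SE = -5.68/1.1806 = -4.8111
Critical value: t_{0.025,25} = ±2.060
p-value ≈ 0.0001
Decision: reject H₀

Answer: t = -4.8111, reject H₀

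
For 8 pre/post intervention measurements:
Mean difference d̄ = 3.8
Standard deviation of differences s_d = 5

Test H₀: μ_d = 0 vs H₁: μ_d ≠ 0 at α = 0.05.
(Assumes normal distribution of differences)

df = n - 1 = 7
SE = s_d/√n = 5/√8 = 1.7678
t = d̄/SE = 3.8/1.7678 = 2.1496
Critical value: t_{0.025,7} = ±2.365
p-value ≈ 0.0687
Decision: fail to reject H₀

Answer: t = 2.1496, fail to reject H₀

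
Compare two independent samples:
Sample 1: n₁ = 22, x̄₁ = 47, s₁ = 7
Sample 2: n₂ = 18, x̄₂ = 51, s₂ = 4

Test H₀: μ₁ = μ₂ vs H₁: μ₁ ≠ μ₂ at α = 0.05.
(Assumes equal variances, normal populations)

Answer: t = -2.1510, reject H₀

Derivation:
Pooled variance: s²_p = [21×7² + 17×4²]/(38) = 34.2368
s_p = 5.8512
SE = s_p×√(1/n₁ + 1/n₂) = 5.8512×√(1/22 + 1/18) = 1.8596
t = (x̄₁ - x̄₂)/SE = (47 - 51)/1.8596 = -2.1510
df = 38, t-critical = ±2.024
Decision: reject H₀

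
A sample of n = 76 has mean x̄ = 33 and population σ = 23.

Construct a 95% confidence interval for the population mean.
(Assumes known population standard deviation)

Answer: (27.8289, 38.1711)

Derivation:
Confidence level: 95%, α = 0.05
z_0.025 = 1.960
SE = σ/√n = 23/√76 = 2.6383
Margin of error = 1.960 × 2.6383 = 5.1711
CI: x̄ ± margin = 33 ± 5.1711
CI: (27.8289, 38.1711)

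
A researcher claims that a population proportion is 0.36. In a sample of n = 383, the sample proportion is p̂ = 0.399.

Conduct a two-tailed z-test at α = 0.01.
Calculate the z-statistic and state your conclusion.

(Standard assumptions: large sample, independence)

Answer: z = 1.5901, fail to reject H₀

Derivation:
H₀: p = 0.36, H₁: p ≠ 0.36
Standard error: SE = √(p₀(1-p₀)/n) = √(0.36×0.64/383) = 0.024527
z-statistic: z = (p̂ - p₀)/SE = (0.399 - 0.36)/0.024527 = 1.5901
Critical value: z_0.005 = ±2.576
p-value = 0.1118
Decision: fail to reject H₀ at α = 0.01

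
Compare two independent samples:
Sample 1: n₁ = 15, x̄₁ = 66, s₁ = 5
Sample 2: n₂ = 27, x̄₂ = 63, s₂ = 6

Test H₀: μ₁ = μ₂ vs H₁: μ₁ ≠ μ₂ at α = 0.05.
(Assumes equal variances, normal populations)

Pooled variance: s²_p = [14×5² + 26×6²]/(40) = 32.1500
s_p = 5.6701
SE = s_p×√(1/n₁ + 1/n₂) = 5.6701×√(1/15 + 1/27) = 1.8259
t = (x̄₁ - x̄₂)/SE = (66 - 63)/1.8259 = 1.6430
df = 40, t-critical = ±2.021
Decision: fail to reject H₀

Answer: t = 1.6430, fail to reject H₀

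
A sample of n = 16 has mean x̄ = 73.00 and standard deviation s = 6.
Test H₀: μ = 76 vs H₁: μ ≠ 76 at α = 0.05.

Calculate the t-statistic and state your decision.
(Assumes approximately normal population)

Answer: t = -2.0000, fail to reject H₀

Derivation:
df = n - 1 = 15
SE = s/√n = 6/√16 = 1.5000
t = (x̄ - μ₀)/SE = (73.00 - 76)/1.5000 = -2.0000
Critical value: t_{0.025,15} = ±2.131
p-value ≈ 0.0639
Decision: fail to reject H₀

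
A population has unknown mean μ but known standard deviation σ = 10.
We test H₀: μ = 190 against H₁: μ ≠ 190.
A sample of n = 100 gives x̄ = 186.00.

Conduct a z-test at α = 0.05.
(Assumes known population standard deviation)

Answer: z = -4.0000, reject H₀

Derivation:
Standard error: SE = σ/√n = 10/√100 = 1.0000
z-statistic: z = (x̄ - μ₀)/SE = (186.00 - 190)/1.0000 = -4.0000
Critical value: ±1.960
p-value = 0.0001
Decision: reject H₀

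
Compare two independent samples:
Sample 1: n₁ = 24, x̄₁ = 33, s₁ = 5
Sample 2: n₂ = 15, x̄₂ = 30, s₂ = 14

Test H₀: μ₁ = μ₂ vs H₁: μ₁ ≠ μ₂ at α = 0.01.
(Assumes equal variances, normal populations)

Pooled variance: s²_p = [23×5² + 14×14²]/(37) = 89.7027
s_p = 9.4712
SE = s_p×√(1/n₁ + 1/n₂) = 9.4712×√(1/24 + 1/15) = 3.1174
t = (x̄₁ - x̄₂)/SE = (33 - 30)/3.1174 = 0.9623
df = 37, t-critical = ±2.715
Decision: fail to reject H₀

Answer: t = 0.9623, fail to reject H₀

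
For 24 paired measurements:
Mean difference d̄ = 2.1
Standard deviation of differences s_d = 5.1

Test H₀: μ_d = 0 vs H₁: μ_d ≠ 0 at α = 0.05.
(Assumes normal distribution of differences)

Answer: t = 2.0173, fail to reject H₀

Derivation:
df = n - 1 = 23
SE = s_d/√n = 5.1/√24 = 1.0410
t = d̄/SE = 2.1/1.0410 = 2.0173
Critical value: t_{0.025,23} = ±2.069
p-value ≈ 0.0555
Decision: fail to reject H₀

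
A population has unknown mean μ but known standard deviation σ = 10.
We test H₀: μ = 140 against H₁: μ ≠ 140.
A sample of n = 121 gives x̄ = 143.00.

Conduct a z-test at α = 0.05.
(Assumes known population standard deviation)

Answer: z = 3.3000, reject H₀

Derivation:
Standard error: SE = σ/√n = 10/√121 = 0.9091
z-statistic: z = (x̄ - μ₀)/SE = (143.00 - 140)/0.9091 = 3.3000
Critical value: ±1.960
p-value = 0.0010
Decision: reject H₀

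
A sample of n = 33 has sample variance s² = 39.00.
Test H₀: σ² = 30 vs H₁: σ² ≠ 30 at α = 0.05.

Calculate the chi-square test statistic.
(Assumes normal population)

df = n - 1 = 32
χ² = (n-1)s²/σ₀² = 32×39.00/30 = 41.6000
Critical values: χ²_{0.975,32} = 18.291, χ²_{0.025,32} = 49.480
Rejection region: χ² < 18.291 or χ² > 49.480
Decision: fail to reject H₀

Answer: χ² = 41.6000, fail to reject H₀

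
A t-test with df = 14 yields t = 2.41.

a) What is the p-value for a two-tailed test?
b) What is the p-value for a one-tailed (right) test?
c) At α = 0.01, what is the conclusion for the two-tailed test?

Answer: a) 0.0303, b) 0.0151, c) fail to reject H₀

Derivation:
Using t-distribution with df = 14:
a) Two-tailed: p = 2×P(T > 2.41) = 0.0303
b) One-tailed: p = P(T > 2.41) = 0.0151
c) 0.0303 ≥ 0.01, fail to reject H₀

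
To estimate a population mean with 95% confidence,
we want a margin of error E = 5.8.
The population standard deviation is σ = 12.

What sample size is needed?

Answer: n = 17

Derivation:
z_0.025 = 1.960
n = (z×σ/E)² = (1.960×12/5.8)²
n = 16.4444
Round up: n = 17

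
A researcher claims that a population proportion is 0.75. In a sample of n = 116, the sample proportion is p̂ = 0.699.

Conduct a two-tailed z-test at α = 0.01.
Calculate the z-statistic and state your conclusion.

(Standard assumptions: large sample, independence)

Answer: z = -1.2685, fail to reject H₀

Derivation:
H₀: p = 0.75, H₁: p ≠ 0.75
Standard error: SE = √(p₀(1-p₀)/n) = √(0.75×0.25/116) = 0.040204
z-statistic: z = (p̂ - p₀)/SE = (0.699 - 0.75)/0.040204 = -1.2685
Critical value: z_0.005 = ±2.576
p-value = 0.2046
Decision: fail to reject H₀ at α = 0.01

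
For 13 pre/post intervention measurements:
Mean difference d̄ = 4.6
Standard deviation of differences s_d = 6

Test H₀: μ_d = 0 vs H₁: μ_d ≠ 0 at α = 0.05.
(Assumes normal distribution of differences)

df = n - 1 = 12
SE = s_d/√n = 6/√13 = 1.6641
t = d̄/SE = 4.6/1.6641 = 2.7643
Critical value: t_{0.025,12} = ±2.179
p-value ≈ 0.0171
Decision: reject H₀

Answer: t = 2.7643, reject H₀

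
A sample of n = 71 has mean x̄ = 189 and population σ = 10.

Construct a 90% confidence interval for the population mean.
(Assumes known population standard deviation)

Confidence level: 90%, α = 0.1
z_0.05 = 1.645
SE = σ/√n = 10/√71 = 1.1868
Margin of error = 1.645 × 1.1868 = 1.9523
CI: x̄ ± margin = 189 ± 1.9523
CI: (187.0477, 190.9523)

Answer: (187.0477, 190.9523)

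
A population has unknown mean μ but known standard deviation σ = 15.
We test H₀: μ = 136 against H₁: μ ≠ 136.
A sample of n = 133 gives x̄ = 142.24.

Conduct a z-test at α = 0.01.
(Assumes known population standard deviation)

Answer: z = 4.7974, reject H₀

Derivation:
Standard error: SE = σ/√n = 15/√133 = 1.3007
z-statistic: z = (x̄ - μ₀)/SE = (142.24 - 136)/1.3007 = 4.7974
Critical value: ±2.576
p-value < 0.0001
Decision: reject H₀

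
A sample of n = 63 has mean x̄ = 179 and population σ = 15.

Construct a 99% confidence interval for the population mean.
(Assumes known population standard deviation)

Answer: (174.1319, 183.8681)

Derivation:
Confidence level: 99%, α = 0.01
z_0.005 = 2.576
SE = σ/√n = 15/√63 = 1.8898
Margin of error = 2.576 × 1.8898 = 4.8681
CI: x̄ ± margin = 179 ± 4.8681
CI: (174.1319, 183.8681)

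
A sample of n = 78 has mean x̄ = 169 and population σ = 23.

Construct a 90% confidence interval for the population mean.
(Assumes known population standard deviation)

Answer: (164.7161, 173.2839)

Derivation:
Confidence level: 90%, α = 0.1
z_0.05 = 1.645
SE = σ/√n = 23/√78 = 2.6042
Margin of error = 1.645 × 2.6042 = 4.2839
CI: x̄ ± margin = 169 ± 4.2839
CI: (164.7161, 173.2839)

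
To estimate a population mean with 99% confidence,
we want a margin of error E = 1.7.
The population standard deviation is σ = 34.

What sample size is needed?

z_0.005 = 2.576
n = (z×σ/E)² = (2.576×34/1.7)²
n = 2654.3104
Round up: n = 2655

Answer: n = 2655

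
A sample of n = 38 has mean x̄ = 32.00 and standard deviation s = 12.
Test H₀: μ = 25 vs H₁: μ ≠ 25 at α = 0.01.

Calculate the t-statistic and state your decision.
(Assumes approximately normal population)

Answer: t = 3.5958, reject H₀

Derivation:
df = n - 1 = 37
SE = s/√n = 12/√38 = 1.9467
t = (x̄ - μ₀)/SE = (32.00 - 25)/1.9467 = 3.5958
Critical value: t_{0.005,37} = ±2.715
p-value ≈ 0.0009
Decision: reject H₀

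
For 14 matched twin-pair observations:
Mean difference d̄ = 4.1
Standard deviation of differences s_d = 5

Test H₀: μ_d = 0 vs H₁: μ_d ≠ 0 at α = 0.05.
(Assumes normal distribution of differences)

df = n - 1 = 13
SE = s_d/√n = 5/√14 = 1.3363
t = d̄/SE = 4.1/1.3363 = 3.0682
Critical value: t_{0.025,13} = ±2.160
p-value ≈ 0.0090
Decision: reject H₀

Answer: t = 3.0682, reject H₀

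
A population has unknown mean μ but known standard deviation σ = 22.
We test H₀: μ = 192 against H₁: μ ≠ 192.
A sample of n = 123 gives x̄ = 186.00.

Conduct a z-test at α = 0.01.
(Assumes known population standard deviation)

Standard error: SE = σ/√n = 22/√123 = 1.9837
z-statistic: z = (x̄ - μ₀)/SE = (186.00 - 192)/1.9837 = -3.0247
Critical value: ±2.576
p-value = 0.0025
Decision: reject H₀

Answer: z = -3.0247, reject H₀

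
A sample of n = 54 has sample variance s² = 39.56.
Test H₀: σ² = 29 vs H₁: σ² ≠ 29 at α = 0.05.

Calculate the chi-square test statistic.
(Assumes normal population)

df = n - 1 = 53
χ² = (n-1)s²/σ₀² = 53×39.56/29 = 72.2993
Critical values: χ²_{0.975,53} = 34.776, χ²_{0.025,53} = 75.002
Rejection region: χ² < 34.776 or χ² > 75.002
Decision: fail to reject H₀

Answer: χ² = 72.2993, fail to reject H₀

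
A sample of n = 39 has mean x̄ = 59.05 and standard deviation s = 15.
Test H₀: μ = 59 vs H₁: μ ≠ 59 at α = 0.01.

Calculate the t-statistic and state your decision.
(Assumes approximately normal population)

Answer: t = 0.0208, fail to reject H₀

Derivation:
df = n - 1 = 38
SE = s/√n = 15/√39 = 2.4019
t = (x̄ - μ₀)/SE = (59.05 - 59)/2.4019 = 0.0208
Critical value: t_{0.005,38} = ±2.712
p-value ≈ 0.9835
Decision: fail to reject H₀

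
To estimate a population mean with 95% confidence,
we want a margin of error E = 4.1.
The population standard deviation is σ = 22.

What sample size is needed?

Answer: n = 111

Derivation:
z_0.025 = 1.960
n = (z×σ/E)² = (1.960×22/4.1)²
n = 110.6088
Round up: n = 111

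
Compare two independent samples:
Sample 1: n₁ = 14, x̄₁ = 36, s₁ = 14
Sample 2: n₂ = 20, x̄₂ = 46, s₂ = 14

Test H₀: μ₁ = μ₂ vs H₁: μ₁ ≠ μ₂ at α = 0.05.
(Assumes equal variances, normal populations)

Pooled variance: s²_p = [13×14² + 19×14²]/(32) = 196.0000
s_p = 14.0000
SE = s_p×√(1/n₁ + 1/n₂) = 14.0000×√(1/14 + 1/20) = 4.8785
t = (x̄₁ - x̄₂)/SE = (36 - 46)/4.8785 = -2.0498
df = 32, t-critical = ±2.037
Decision: reject H₀

Answer: t = -2.0498, reject H₀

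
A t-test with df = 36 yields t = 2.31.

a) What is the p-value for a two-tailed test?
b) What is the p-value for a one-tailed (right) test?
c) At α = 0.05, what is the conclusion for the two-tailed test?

Answer: a) 0.0267, b) 0.0134, c) reject H₀

Derivation:
Using t-distribution with df = 36:
a) Two-tailed: p = 2×P(T > 2.31) = 0.0267
b) One-tailed: p = P(T > 2.31) = 0.0134
c) 0.0267 < 0.05, reject H₀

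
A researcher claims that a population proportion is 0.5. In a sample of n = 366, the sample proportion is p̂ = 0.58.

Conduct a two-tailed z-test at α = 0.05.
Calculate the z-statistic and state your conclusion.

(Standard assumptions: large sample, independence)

H₀: p = 0.5, H₁: p ≠ 0.5
Standard error: SE = √(p₀(1-p₀)/n) = √(0.5×0.5/366) = 0.026135
z-statistic: z = (p̂ - p₀)/SE = (0.58 - 0.5)/0.026135 = 3.0610
Critical value: z_0.025 = ±1.960
p-value = 0.0022
Decision: reject H₀ at α = 0.05

Answer: z = 3.0610, reject H₀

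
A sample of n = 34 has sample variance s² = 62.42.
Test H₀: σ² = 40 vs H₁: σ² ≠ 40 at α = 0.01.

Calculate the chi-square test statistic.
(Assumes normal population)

df = n - 1 = 33
χ² = (n-1)s²/σ₀² = 33×62.42/40 = 51.4965
Critical values: χ²_{0.995,33} = 15.815, χ²_{0.005,33} = 57.648
Rejection region: χ² < 15.815 or χ² > 57.648
Decision: fail to reject H₀

Answer: χ² = 51.4965, fail to reject H₀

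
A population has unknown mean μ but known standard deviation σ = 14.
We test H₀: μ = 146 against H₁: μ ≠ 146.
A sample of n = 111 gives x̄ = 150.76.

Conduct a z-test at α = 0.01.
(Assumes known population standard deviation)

Standard error: SE = σ/√n = 14/√111 = 1.3288
z-statistic: z = (x̄ - μ₀)/SE = (150.76 - 146)/1.3288 = 3.5822
Critical value: ±2.576
p-value = 0.0003
Decision: reject H₀

Answer: z = 3.5822, reject H₀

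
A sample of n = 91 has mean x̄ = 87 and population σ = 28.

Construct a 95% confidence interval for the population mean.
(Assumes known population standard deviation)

Confidence level: 95%, α = 0.05
z_0.025 = 1.960
SE = σ/√n = 28/√91 = 2.9352
Margin of error = 1.960 × 2.9352 = 5.7530
CI: x̄ ± margin = 87 ± 5.7530
CI: (81.2470, 92.7530)

Answer: (81.2470, 92.7530)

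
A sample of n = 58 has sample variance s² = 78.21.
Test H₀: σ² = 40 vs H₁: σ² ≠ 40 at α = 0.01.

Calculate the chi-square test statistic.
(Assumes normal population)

Answer: χ² = 111.4492, reject H₀

Derivation:
df = n - 1 = 57
χ² = (n-1)s²/σ₀² = 57×78.21/40 = 111.4492
Critical values: χ²_{0.995,57} = 33.248, χ²_{0.005,57} = 88.236
Rejection region: χ² < 33.248 or χ² > 88.236
Decision: reject H₀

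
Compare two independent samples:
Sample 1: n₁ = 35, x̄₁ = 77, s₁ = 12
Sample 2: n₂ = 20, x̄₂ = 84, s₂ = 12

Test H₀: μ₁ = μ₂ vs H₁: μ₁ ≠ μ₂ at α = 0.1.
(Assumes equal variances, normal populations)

Answer: t = -2.0810, reject H₀

Derivation:
Pooled variance: s²_p = [34×12² + 19×12²]/(53) = 144.0000
s_p = 12.0000
SE = s_p×√(1/n₁ + 1/n₂) = 12.0000×√(1/35 + 1/20) = 3.3637
t = (x̄₁ - x̄₂)/SE = (77 - 84)/3.3637 = -2.0810
df = 53, t-critical = ±1.674
Decision: reject H₀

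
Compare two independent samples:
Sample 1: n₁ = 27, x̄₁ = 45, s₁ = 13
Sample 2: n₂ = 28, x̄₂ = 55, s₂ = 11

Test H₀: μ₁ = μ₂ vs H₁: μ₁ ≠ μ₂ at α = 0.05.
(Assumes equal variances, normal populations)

Pooled variance: s²_p = [26×13² + 27×11²]/(53) = 144.5472
s_p = 12.0228
SE = s_p×√(1/n₁ + 1/n₂) = 12.0228×√(1/27 + 1/28) = 3.2428
t = (x̄₁ - x̄₂)/SE = (45 - 55)/3.2428 = -3.0838
df = 53, t-critical = ±2.006
Decision: reject H₀

Answer: t = -3.0838, reject H₀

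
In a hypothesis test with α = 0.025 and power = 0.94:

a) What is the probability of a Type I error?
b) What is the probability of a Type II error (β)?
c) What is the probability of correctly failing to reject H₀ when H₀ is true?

Answer: a) 0.025, b) 0.06, c) 0.975

Derivation:
a) Type I error probability = α = 0.025
b) Power = P(reject H₀ | H₁ true) = 1 - β = 0.94, so Type II error probability = β = 1 - Power = 0.06
c) P(fail to reject H₀ | H₀ true) = 1 - α = 0.975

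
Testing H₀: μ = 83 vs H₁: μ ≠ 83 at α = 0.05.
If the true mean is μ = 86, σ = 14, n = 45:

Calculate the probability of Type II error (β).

SE = σ/√n = 14/√45 = 2.0870
Critical values: μ₀ ± z_0.025×SE = 83 ± 1.960×2.0870
Acceptance region: (78.9095, 87.0905)
Under H₁ (μ = 86): z_high = (87.0905 - 86)/2.0870 = 0.5225, z_low = (78.9095 - 86)/2.0870 = -3.3975
β = P(not reject | H₁) = Φ(0.5225) - Φ(-3.3975) ≈ 0.6990

Answer: β ≈ 0.6990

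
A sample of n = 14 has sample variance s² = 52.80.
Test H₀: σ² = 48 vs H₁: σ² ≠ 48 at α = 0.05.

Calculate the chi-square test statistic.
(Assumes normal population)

df = n - 1 = 13
χ² = (n-1)s²/σ₀² = 13×52.80/48 = 14.3000
Critical values: χ²_{0.975,13} = 5.009, χ²_{0.025,13} = 24.736
Rejection region: χ² < 5.009 or χ² > 24.736
Decision: fail to reject H₀

Answer: χ² = 14.3000, fail to reject H₀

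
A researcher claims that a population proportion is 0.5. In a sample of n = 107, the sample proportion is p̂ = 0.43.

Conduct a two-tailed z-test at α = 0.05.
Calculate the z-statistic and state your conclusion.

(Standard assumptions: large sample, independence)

Answer: z = -1.4482, fail to reject H₀

Derivation:
H₀: p = 0.5, H₁: p ≠ 0.5
Standard error: SE = √(p₀(1-p₀)/n) = √(0.5×0.5/107) = 0.048337
z-statistic: z = (p̂ - p₀)/SE = (0.43 - 0.5)/0.048337 = -1.4482
Critical value: z_0.025 = ±1.960
p-value = 0.1476
Decision: fail to reject H₀ at α = 0.05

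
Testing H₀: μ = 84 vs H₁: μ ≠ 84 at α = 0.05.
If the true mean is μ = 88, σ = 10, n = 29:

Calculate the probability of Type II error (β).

SE = σ/√n = 10/√29 = 1.8570
Critical values: μ₀ ± z_0.025×SE = 84 ± 1.960×1.8570
Acceptance region: (80.3603, 87.6397)
Under H₁ (μ = 88): z_high = (87.6397 - 88)/1.8570 = -0.1940, z_low = (80.3603 - 88)/1.8570 = -4.1140
β = P(not reject | H₁) = Φ(-0.1940) - Φ(-4.1140) ≈ 0.4231

Answer: β ≈ 0.4231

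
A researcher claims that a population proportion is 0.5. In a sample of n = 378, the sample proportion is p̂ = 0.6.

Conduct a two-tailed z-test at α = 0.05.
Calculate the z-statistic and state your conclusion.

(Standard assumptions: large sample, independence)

Answer: z = 3.8885, reject H₀

Derivation:
H₀: p = 0.5, H₁: p ≠ 0.5
Standard error: SE = √(p₀(1-p₀)/n) = √(0.5×0.5/378) = 0.025717
z-statistic: z = (p̂ - p₀)/SE = (0.6 - 0.5)/0.025717 = 3.8885
Critical value: z_0.025 = ±1.960
p-value = 0.0001
Decision: reject H₀ at α = 0.05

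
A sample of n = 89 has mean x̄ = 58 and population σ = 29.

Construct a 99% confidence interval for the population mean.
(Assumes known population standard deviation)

Confidence level: 99%, α = 0.01
z_0.005 = 2.576
SE = σ/√n = 29/√89 = 3.0740
Margin of error = 2.576 × 3.0740 = 7.9186
CI: x̄ ± margin = 58 ± 7.9186
CI: (50.0814, 65.9186)

Answer: (50.0814, 65.9186)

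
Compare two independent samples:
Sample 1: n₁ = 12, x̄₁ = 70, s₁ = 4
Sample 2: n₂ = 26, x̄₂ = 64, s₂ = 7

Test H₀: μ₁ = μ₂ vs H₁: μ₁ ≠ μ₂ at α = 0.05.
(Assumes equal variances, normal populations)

Answer: t = 2.7560, reject H₀

Derivation:
Pooled variance: s²_p = [11×4² + 25×7²]/(36) = 38.9167
s_p = 6.2383
SE = s_p×√(1/n₁ + 1/n₂) = 6.2383×√(1/12 + 1/26) = 2.1771
t = (x̄₁ - x̄₂)/SE = (70 - 64)/2.1771 = 2.7560
df = 36, t-critical = ±2.028
Decision: reject H₀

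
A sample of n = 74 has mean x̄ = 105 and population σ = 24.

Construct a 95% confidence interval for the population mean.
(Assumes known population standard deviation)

Answer: (99.5318, 110.4682)

Derivation:
Confidence level: 95%, α = 0.05
z_0.025 = 1.960
SE = σ/√n = 24/√74 = 2.7899
Margin of error = 1.960 × 2.7899 = 5.4682
CI: x̄ ± margin = 105 ± 5.4682
CI: (99.5318, 110.4682)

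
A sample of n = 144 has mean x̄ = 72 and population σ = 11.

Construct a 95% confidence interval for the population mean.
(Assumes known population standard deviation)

Answer: (70.2033, 73.7967)

Derivation:
Confidence level: 95%, α = 0.05
z_0.025 = 1.960
SE = σ/√n = 11/√144 = 0.9167
Margin of error = 1.960 × 0.9167 = 1.7967
CI: x̄ ± margin = 72 ± 1.7967
CI: (70.2033, 73.7967)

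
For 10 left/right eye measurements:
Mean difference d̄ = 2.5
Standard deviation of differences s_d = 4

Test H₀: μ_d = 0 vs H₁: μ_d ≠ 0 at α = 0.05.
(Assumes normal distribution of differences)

Answer: t = 1.9764, fail to reject H₀

Derivation:
df = n - 1 = 9
SE = s_d/√n = 4/√10 = 1.2649
t = d̄/SE = 2.5/1.2649 = 1.9764
Critical value: t_{0.025,9} = ±2.262
p-value ≈ 0.0795
Decision: fail to reject H₀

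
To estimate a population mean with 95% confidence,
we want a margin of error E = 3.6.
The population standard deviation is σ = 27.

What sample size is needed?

Answer: n = 217

Derivation:
z_0.025 = 1.960
n = (z×σ/E)² = (1.960×27/3.6)²
n = 216.0900
Round up: n = 217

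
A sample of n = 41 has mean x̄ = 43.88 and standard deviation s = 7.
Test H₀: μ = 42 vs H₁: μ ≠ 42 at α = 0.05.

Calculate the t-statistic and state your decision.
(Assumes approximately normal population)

Answer: t = 1.7197, fail to reject H₀

Derivation:
df = n - 1 = 40
SE = s/√n = 7/√41 = 1.0932
t = (x̄ - μ₀)/SE = (43.88 - 42)/1.0932 = 1.7197
Critical value: t_{0.025,40} = ±2.021
p-value ≈ 0.0932
Decision: fail to reject H₀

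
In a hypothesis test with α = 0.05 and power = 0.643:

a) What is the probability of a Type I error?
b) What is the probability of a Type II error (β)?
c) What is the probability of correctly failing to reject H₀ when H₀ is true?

Answer: a) 0.05, b) 0.357, c) 0.95

Derivation:
a) Type I error probability = α = 0.05
b) Power = P(reject H₀ | H₁ true) = 1 - β = 0.643, so Type II error probability = β = 1 - Power = 0.357
c) P(fail to reject H₀ | H₀ true) = 1 - α = 0.95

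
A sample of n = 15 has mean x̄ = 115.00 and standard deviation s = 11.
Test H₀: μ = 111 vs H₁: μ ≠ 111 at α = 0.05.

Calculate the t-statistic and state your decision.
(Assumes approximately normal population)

df = n - 1 = 14
SE = s/√n = 11/√15 = 2.8402
t = (x̄ - μ₀)/SE = (115.00 - 111)/2.8402 = 1.4084
Critical value: t_{0.025,14} = ±2.145
p-value ≈ 0.1808
Decision: fail to reject H₀

Answer: t = 1.4084, fail to reject H₀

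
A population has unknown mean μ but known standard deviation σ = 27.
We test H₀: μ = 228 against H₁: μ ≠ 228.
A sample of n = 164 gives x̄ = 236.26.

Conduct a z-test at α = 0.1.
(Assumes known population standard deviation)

Standard error: SE = σ/√n = 27/√164 = 2.1083
z-statistic: z = (x̄ - μ₀)/SE = (236.26 - 228)/2.1083 = 3.9178
Critical value: ±1.645
p-value = 0.0001
Decision: reject H₀

Answer: z = 3.9178, reject H₀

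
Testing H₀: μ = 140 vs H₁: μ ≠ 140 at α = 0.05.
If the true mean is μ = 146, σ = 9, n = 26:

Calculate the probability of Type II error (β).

Answer: β ≈ 0.0750

Derivation:
SE = σ/√n = 9/√26 = 1.7650
Critical values: μ₀ ± z_0.025×SE = 140 ± 1.960×1.7650
Acceptance region: (136.5406, 143.4594)
Under H₁ (μ = 146): z_high = (143.4594 - 146)/1.7650 = -1.4394, z_low = (136.5406 - 146)/1.7650 = -5.3594
β = P(not reject | H₁) = Φ(-1.4394) - Φ(-5.3594) ≈ 0.0750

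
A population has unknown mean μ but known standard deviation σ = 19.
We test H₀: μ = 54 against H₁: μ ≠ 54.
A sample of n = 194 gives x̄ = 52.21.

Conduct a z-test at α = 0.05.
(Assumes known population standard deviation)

Standard error: SE = σ/√n = 19/√194 = 1.3641
z-statistic: z = (x̄ - μ₀)/SE = (52.21 - 54)/1.3641 = -1.3122
Critical value: ±1.960
p-value = 0.1895
Decision: fail to reject H₀

Answer: z = -1.3122, fail to reject H₀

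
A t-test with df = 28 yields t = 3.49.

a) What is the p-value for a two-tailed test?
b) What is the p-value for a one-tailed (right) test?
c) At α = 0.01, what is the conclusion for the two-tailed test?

Using t-distribution with df = 28:
a) Two-tailed: p = 2×P(T > 3.49) = 0.0016
b) One-tailed: p = P(T > 3.49) = 0.0008
c) 0.0016 < 0.01, reject H₀

Answer: a) 0.0016, b) 0.0008, c) reject H₀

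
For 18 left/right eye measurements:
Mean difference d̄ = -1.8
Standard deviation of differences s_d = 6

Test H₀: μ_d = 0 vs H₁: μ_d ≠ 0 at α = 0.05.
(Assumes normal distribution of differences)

df = n - 1 = 17
SE = s_d/√n = 6/√18 = 1.4142
t = d̄/SE = -1.8/1.4142 = -1.2728
Critical value: t_{0.025,17} = ±2.110
p-value ≈ 0.2202
Decision: fail to reject H₀

Answer: t = -1.2728, fail to reject H₀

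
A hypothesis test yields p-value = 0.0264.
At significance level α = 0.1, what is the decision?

Compare p-value to α:
0.0264 < 0.1
Decision: reject H₀

Answer: reject H₀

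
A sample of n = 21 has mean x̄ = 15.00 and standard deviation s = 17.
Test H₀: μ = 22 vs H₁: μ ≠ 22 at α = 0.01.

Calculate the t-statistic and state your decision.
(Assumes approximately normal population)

df = n - 1 = 20
SE = s/√n = 17/√21 = 3.7097
t = (x̄ - μ₀)/SE = (15.00 - 22)/3.7097 = -1.8869
Critical value: t_{0.005,20} = ±2.845
p-value ≈ 0.0738
Decision: fail to reject H₀

Answer: t = -1.8869, fail to reject H₀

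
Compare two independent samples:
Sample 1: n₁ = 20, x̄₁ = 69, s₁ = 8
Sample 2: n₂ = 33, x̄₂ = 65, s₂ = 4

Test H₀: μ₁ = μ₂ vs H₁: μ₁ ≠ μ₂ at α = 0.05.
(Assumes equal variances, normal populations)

Pooled variance: s²_p = [19×8² + 32×4²]/(51) = 33.8824
s_p = 5.8209
SE = s_p×√(1/n₁ + 1/n₂) = 5.8209×√(1/20 + 1/33) = 1.6495
t = (x̄₁ - x̄₂)/SE = (69 - 65)/1.6495 = 2.4250
df = 51, t-critical = ±2.008
Decision: reject H₀

Answer: t = 2.4250, reject H₀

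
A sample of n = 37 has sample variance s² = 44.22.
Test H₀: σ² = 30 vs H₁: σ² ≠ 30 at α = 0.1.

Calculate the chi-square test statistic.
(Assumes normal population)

df = n - 1 = 36
χ² = (n-1)s²/σ₀² = 36×44.22/30 = 53.0640
Critical values: χ²_{0.95,36} = 23.269, χ²_{0.05,36} = 50.998
Rejection region: χ² < 23.269 or χ² > 50.998
Decision: reject H₀

Answer: χ² = 53.0640, reject H₀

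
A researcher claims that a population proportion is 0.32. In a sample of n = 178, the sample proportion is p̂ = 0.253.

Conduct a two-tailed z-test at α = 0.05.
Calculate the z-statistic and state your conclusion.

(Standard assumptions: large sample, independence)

H₀: p = 0.32, H₁: p ≠ 0.32
Standard error: SE = √(p₀(1-p₀)/n) = √(0.32×0.68/178) = 0.034964
z-statistic: z = (p̂ - p₀)/SE = (0.253 - 0.32)/0.034964 = -1.9163
Critical value: z_0.025 = ±1.960
p-value = 0.0553
Decision: fail to reject H₀ at α = 0.05

Answer: z = -1.9163, fail to reject H₀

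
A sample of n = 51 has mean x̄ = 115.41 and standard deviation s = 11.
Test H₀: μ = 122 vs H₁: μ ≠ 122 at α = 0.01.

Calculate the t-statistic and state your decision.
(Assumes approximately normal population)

df = n - 1 = 50
SE = s/√n = 11/√51 = 1.5403
t = (x̄ - μ₀)/SE = (115.41 - 122)/1.5403 = -4.2784
Critical value: t_{0.005,50} = ±2.678
p-value ≈ 0.0001
Decision: reject H₀

Answer: t = -4.2784, reject H₀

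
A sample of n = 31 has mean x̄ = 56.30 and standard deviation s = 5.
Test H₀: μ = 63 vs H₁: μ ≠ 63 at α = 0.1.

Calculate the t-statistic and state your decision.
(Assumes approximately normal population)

df = n - 1 = 30
SE = s/√n = 5/√31 = 0.8980
t = (x̄ - μ₀)/SE = (56.30 - 63)/0.8980 = -7.4610
Critical value: t_{0.05,30} = ±1.697
p-value < 0.0001
Decision: reject H₀

Answer: t = -7.4610, reject H₀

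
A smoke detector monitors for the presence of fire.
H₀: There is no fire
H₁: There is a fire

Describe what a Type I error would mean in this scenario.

Answer: The alarm sounds when there is no fire (false alarm)

Derivation:
Type I error: rejecting H₀ when it is actually true (false positive).
Type II error: failing to reject H₀ when H₁ is actually true (false negative).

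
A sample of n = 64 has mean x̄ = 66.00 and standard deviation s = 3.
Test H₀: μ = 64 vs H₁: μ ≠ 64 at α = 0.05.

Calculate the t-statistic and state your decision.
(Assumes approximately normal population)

df = n - 1 = 63
SE = s/√n = 3/√64 = 0.3750
t = (x̄ - μ₀)/SE = (66.00 - 64)/0.3750 = 5.3333
Critical value: t_{0.025,63} = ±1.998
p-value < 0.0001
Decision: reject H₀

Answer: t = 5.3333, reject H₀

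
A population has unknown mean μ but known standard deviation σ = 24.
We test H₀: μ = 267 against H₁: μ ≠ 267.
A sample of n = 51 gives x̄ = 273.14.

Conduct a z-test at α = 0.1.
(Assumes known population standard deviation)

Answer: z = 1.8270, reject H₀

Derivation:
Standard error: SE = σ/√n = 24/√51 = 3.3607
z-statistic: z = (x̄ - μ₀)/SE = (273.14 - 267)/3.3607 = 1.8270
Critical value: ±1.645
p-value = 0.0677
Decision: reject H₀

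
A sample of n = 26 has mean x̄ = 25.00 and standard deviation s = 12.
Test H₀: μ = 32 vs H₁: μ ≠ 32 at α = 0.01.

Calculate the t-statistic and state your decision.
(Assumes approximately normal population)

Answer: t = -2.9744, reject H₀

Derivation:
df = n - 1 = 25
SE = s/√n = 12/√26 = 2.3534
t = (x̄ - μ₀)/SE = (25.00 - 32)/2.3534 = -2.9744
Critical value: t_{0.005,25} = ±2.787
p-value ≈ 0.0064
Decision: reject H₀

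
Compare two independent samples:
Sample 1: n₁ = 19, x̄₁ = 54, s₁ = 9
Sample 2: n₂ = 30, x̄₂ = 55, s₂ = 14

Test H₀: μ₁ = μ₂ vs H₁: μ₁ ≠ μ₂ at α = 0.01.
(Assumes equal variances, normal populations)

Pooled variance: s²_p = [18×9² + 29×14²]/(47) = 151.9574
s_p = 12.3271
SE = s_p×√(1/n₁ + 1/n₂) = 12.3271×√(1/19 + 1/30) = 3.6143
t = (x̄₁ - x̄₂)/SE = (54 - 55)/3.6143 = -0.2767
df = 47, t-critical = ±2.685
Decision: fail to reject H₀

Answer: t = -0.2767, fail to reject H₀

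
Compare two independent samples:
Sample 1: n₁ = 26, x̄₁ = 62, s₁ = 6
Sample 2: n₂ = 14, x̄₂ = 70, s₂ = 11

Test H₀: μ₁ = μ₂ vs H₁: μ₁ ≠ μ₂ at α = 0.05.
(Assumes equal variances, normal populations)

Answer: t = -2.9915, reject H₀

Derivation:
Pooled variance: s²_p = [25×6² + 13×11²]/(38) = 65.0789
s_p = 8.0671
SE = s_p×√(1/n₁ + 1/n₂) = 8.0671×√(1/26 + 1/14) = 2.6742
t = (x̄₁ - x̄₂)/SE = (62 - 70)/2.6742 = -2.9915
df = 38, t-critical = ±2.024
Decision: reject H₀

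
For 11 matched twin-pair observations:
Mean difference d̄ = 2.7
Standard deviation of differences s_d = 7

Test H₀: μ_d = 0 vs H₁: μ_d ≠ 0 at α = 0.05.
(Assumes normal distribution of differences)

df = n - 1 = 10
SE = s_d/√n = 7/√11 = 2.1106
t = d̄/SE = 2.7/2.1106 = 1.2793
Critical value: t_{0.025,10} = ±2.228
p-value ≈ 0.2297
Decision: fail to reject H₀

Answer: t = 1.2793, fail to reject H₀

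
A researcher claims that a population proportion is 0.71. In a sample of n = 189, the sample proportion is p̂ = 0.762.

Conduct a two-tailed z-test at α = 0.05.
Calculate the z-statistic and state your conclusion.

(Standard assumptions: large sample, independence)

H₀: p = 0.71, H₁: p ≠ 0.71
Standard error: SE = √(p₀(1-p₀)/n) = √(0.71×0.29/189) = 0.033006
z-statistic: z = (p̂ - p₀)/SE = (0.762 - 0.71)/0.033006 = 1.5755
Critical value: z_0.025 = ±1.960
p-value = 0.1151
Decision: fail to reject H₀ at α = 0.05

Answer: z = 1.5755, fail to reject H₀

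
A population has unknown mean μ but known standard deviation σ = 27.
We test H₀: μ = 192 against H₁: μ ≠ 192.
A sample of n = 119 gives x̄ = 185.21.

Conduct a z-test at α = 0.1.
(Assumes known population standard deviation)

Standard error: SE = σ/√n = 27/√119 = 2.4751
z-statistic: z = (x̄ - μ₀)/SE = (185.21 - 192)/2.4751 = -2.7433
Critical value: ±1.645
p-value = 0.0061
Decision: reject H₀

Answer: z = -2.7433, reject H₀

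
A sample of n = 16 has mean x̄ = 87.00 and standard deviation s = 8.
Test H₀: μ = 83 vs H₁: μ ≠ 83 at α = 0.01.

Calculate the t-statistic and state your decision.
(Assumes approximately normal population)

Answer: t = 2.0000, fail to reject H₀

Derivation:
df = n - 1 = 15
SE = s/√n = 8/√16 = 2.0000
t = (x̄ - μ₀)/SE = (87.00 - 83)/2.0000 = 2.0000
Critical value: t_{0.005,15} = ±2.947
p-value ≈ 0.0639
Decision: fail to reject H₀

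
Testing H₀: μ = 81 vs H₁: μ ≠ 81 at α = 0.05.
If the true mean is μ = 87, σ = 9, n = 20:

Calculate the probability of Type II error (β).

Answer: β ≈ 0.1535

Derivation:
SE = σ/√n = 9/√20 = 2.0125
Critical values: μ₀ ± z_0.025×SE = 81 ± 1.960×2.0125
Acceptance region: (77.0555, 84.9445)
Under H₁ (μ = 87): z_high = (84.9445 - 87)/2.0125 = -1.0214, z_low = (77.0555 - 87)/2.0125 = -4.9414
β = P(not reject | H₁) = Φ(-1.0214) - Φ(-4.9414) ≈ 0.1535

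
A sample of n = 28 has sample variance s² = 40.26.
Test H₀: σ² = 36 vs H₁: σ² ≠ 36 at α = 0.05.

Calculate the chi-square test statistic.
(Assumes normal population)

Answer: χ² = 30.1950, fail to reject H₀

Derivation:
df = n - 1 = 27
χ² = (n-1)s²/σ₀² = 27×40.26/36 = 30.1950
Critical values: χ²_{0.975,27} = 14.573, χ²_{0.025,27} = 43.195
Rejection region: χ² < 14.573 or χ² > 43.195
Decision: fail to reject H₀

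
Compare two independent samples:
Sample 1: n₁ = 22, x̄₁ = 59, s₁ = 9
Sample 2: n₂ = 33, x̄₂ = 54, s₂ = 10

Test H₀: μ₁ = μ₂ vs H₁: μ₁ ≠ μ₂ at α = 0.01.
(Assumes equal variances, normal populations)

Answer: t = 1.8891, fail to reject H₀

Derivation:
Pooled variance: s²_p = [21×9² + 32×10²]/(53) = 92.4717
s_p = 9.6162
SE = s_p×√(1/n₁ + 1/n₂) = 9.6162×√(1/22 + 1/33) = 2.6468
t = (x̄₁ - x̄₂)/SE = (59 - 54)/2.6468 = 1.8891
df = 53, t-critical = ±2.672
Decision: fail to reject H₀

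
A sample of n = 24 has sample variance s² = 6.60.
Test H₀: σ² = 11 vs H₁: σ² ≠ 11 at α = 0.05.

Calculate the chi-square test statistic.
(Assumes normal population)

Answer: χ² = 13.8000, fail to reject H₀

Derivation:
df = n - 1 = 23
χ² = (n-1)s²/σ₀² = 23×6.60/11 = 13.8000
Critical values: χ²_{0.975,23} = 11.689, χ²_{0.025,23} = 38.076
Rejection region: χ² < 11.689 or χ² > 38.076
Decision: fail to reject H₀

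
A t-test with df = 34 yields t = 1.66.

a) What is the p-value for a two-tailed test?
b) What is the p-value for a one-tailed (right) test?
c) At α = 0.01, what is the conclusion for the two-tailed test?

Using t-distribution with df = 34:
a) Two-tailed: p = 2×P(T > 1.66) = 0.1061
b) One-tailed: p = P(T > 1.66) = 0.0531
c) 0.1061 ≥ 0.01, fail to reject H₀

Answer: a) 0.1061, b) 0.0531, c) fail to reject H₀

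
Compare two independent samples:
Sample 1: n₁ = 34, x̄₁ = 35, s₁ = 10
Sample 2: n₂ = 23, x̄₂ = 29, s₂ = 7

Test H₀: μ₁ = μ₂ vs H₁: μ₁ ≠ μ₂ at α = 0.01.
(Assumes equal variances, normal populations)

Pooled variance: s²_p = [33×10² + 22×7²]/(55) = 79.6000
s_p = 8.9219
SE = s_p×√(1/n₁ + 1/n₂) = 8.9219×√(1/34 + 1/23) = 2.4087
t = (x̄₁ - x̄₂)/SE = (35 - 29)/2.4087 = 2.4910
df = 55, t-critical = ±2.668
Decision: fail to reject H₀

Answer: t = 2.4910, fail to reject H₀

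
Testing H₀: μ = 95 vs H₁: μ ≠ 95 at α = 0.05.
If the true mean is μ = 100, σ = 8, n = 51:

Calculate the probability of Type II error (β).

Answer: β ≈ 0.0061

Derivation:
SE = σ/√n = 8/√51 = 1.1202
Critical values: μ₀ ± z_0.025×SE = 95 ± 1.960×1.1202
Acceptance region: (92.8044, 97.1956)
Under H₁ (μ = 100): z_high = (97.1956 - 100)/1.1202 = -2.5035, z_low = (92.8044 - 100)/1.1202 = -6.4235
β = P(not reject | H₁) = Φ(-2.5035) - Φ(-6.4235) ≈ 0.0061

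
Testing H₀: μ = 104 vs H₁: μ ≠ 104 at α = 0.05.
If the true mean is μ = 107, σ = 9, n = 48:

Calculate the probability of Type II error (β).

SE = σ/√n = 9/√48 = 1.2990
Critical values: μ₀ ± z_0.025×SE = 104 ± 1.960×1.2990
Acceptance region: (101.4540, 106.5460)
Under H₁ (μ = 107): z_high = (106.5460 - 107)/1.2990 = -0.3495, z_low = (101.4540 - 107)/1.2990 = -4.2694
β = P(not reject | H₁) = Φ(-0.3495) - Φ(-4.2694) ≈ 0.3633

Answer: β ≈ 0.3633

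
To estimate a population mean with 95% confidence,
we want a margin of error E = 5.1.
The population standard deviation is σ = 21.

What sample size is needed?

z_0.025 = 1.960
n = (z×σ/E)² = (1.960×21/5.1)²
n = 65.1344
Round up: n = 66

Answer: n = 66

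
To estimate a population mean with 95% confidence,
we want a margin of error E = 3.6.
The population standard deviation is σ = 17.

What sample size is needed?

Answer: n = 86

Derivation:
z_0.025 = 1.960
n = (z×σ/E)² = (1.960×17/3.6)²
n = 85.6653
Round up: n = 86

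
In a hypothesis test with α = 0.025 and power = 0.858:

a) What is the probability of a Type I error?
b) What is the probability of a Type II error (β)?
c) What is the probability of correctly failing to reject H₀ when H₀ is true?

Answer: a) 0.025, b) 0.142, c) 0.975

Derivation:
a) Type I error probability = α = 0.025
b) Power = P(reject H₀ | H₁ true) = 1 - β = 0.858, so Type II error probability = β = 1 - Power = 0.142
c) P(fail to reject H₀ | H₀ true) = 1 - α = 0.975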